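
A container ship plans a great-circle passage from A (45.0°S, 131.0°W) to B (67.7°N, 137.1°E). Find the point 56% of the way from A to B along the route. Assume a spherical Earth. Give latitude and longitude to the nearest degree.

≈ (23°N, 163°W)

From cos δ = sin φ₁ sin φ₂ + cos φ₁ cos φ₂ cos Δλ, the central angle is δ ≈ 2.296 rad (131.5°).
Interpolate at f = 0.56 with slerp weights a = sin((1−f)δ)/sin δ ≈ 1.131, b = sin(fδ)/sin δ ≈ 1.282.
p = a·p₁ + b·p₂ ≈ (-0.881, -0.273, 0.386); φ = arcsin(p_z) ≈ 22.71°, λ = atan2(p_y, p_x) ≈ -162.81°.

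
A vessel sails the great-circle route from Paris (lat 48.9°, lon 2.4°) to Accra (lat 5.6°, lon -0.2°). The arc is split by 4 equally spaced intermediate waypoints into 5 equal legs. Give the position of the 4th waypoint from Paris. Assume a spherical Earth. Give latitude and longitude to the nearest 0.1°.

The haversine formula gives a central angle δ ≈ 0.757 rad (43.4°) between the endpoints.
Interpolate at f = 4/5 with slerp weights a = sin((1−f)δ)/sin δ ≈ 0.220, b = sin(fδ)/sin δ ≈ 0.829.
p = a·p₁ + b·p₂ ≈ (0.969, 0.003, 0.246); φ = arcsin(p_z) ≈ 14.26°, λ = atan2(p_y, p_x) ≈ 0.19°.

≈ lat 14.3°, lon 0.2°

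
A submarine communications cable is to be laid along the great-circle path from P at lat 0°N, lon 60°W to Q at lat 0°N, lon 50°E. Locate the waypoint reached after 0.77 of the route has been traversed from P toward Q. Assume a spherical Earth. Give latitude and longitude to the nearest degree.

≈ lat 0°N, lon 25°E

Convert each endpoint to a unit vector on the sphere (x = cos φ cos λ, y = cos φ sin λ, z = sin φ).
The central angle between the endpoints is δ = arccos(p₁·p₂) ≈ 1.920 rad (110.0°).
Interpolate at f = 0.77 with slerp weights a = sin((1−f)δ)/sin δ ≈ 0.455, b = sin(fδ)/sin δ ≈ 1.060.
p = a·p₁ + b·p₂ ≈ (0.909, 0.418, 0.000); φ = arcsin(p_z) ≈ 0.00°, λ = atan2(p_y, p_x) ≈ 24.70°.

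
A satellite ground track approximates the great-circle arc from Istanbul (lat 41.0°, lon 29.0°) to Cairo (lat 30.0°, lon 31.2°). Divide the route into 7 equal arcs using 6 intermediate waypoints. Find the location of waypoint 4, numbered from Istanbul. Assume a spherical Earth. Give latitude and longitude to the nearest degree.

From cos δ = sin φ₁ sin φ₂ + cos φ₁ cos φ₂ cos Δλ, the central angle is δ ≈ 0.194 rad (11.1°).
Interpolate at f = 4/7 with slerp weights a = sin((1−f)δ)/sin δ ≈ 0.431, b = sin(fδ)/sin δ ≈ 0.574.
p = a·p₁ + b·p₂ ≈ (0.709, 0.415, 0.570); φ = arcsin(p_z) ≈ 34.72°, λ = atan2(p_y, p_x) ≈ 30.33°.

≈ lat 35°, lon 30°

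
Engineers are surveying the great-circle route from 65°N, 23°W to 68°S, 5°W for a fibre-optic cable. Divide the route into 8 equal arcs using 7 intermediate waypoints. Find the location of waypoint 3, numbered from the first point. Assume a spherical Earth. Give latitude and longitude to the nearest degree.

≈ 15°N, 16°W

From cos δ = sin φ₁ sin φ₂ + cos φ₁ cos φ₂ cos Δλ, the central angle is δ ≈ 2.332 rad (133.6°).
Interpolate at f = 3/8 with slerp weights a = sin((1−f)δ)/sin δ ≈ 1.372, b = sin(fδ)/sin δ ≈ 1.060.
p = a·p₁ + b·p₂ ≈ (0.929, -0.261, 0.261); φ = arcsin(p_z) ≈ 15.14°, λ = atan2(p_y, p_x) ≈ -15.70°.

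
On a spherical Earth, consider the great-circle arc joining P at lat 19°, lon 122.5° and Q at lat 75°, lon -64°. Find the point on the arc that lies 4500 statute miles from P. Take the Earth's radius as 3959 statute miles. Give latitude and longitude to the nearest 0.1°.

From cos δ = sin φ₁ sin φ₂ + cos φ₁ cos φ₂ cos Δλ, the central angle is δ ≈ 1.499 rad (85.9°). The total great-circle distance is δ·R ≈ 1.499 × 3959 ≈ 5936 mi, so the target fraction is f = 4500/5936 ≈ 0.758.
Interpolate at f ≈ 0.758 with slerp weights a = sin((1−f)δ)/sin δ ≈ 0.356, b = sin(fδ)/sin δ ≈ 0.910.
p = a·p₁ + b·p₂ ≈ (-0.078, 0.072, 0.994); φ = arcsin(p_z) ≈ 83.92°, λ = atan2(p_y, p_x) ≈ 137.08°.

≈ lat 83.9°, lon 137.1°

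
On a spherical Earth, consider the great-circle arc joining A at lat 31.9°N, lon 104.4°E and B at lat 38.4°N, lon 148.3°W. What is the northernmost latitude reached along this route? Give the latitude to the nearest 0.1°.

The great circle lies in the plane with unit normal n̂ = (p₁ × p₂)/|p₁ × p₂|.
Here n̂_z ≈ +0.641; the vertex latitude is φ_max = arccos|n̂_z| ≈ 50.2°.
Check via Clairaut: cos φ_max = |cos φ₁| · sin C = cos(31.9°)·sin(49.0°) ≈ 0.641, again giving ≈ 50.2°.

≈ 50.2°N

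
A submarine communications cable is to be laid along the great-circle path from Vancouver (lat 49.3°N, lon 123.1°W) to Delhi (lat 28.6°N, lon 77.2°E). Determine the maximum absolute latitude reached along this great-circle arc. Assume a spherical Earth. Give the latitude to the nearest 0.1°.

≈ 78.4°N

The great circle lies in the plane with unit normal n̂ = (p₁ × p₂)/|p₁ × p₂|.
Here n̂_z ≈ -0.202; the vertex latitude is φ_max = arccos|n̂_z| ≈ 78.4°.
Check via Clairaut: cos φ_max = |cos φ₁| · sin C = cos(49.3°)·sin(18.0°) ≈ 0.202, again giving ≈ 78.4°.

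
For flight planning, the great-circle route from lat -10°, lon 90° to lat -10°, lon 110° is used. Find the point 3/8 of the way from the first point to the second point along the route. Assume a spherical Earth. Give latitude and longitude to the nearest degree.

≈ lat -10°, lon 97°

The haversine formula gives a central angle δ ≈ 0.344 rad (19.7°) between the endpoints.
Interpolate at f = 3/8 with slerp weights a = sin((1−f)δ)/sin δ ≈ 0.633, b = sin(fδ)/sin δ ≈ 0.381.
p = a·p₁ + b·p₂ ≈ (-0.128, 0.976, -0.176); φ = arcsin(p_z) ≈ -10.14°, λ = atan2(p_y, p_x) ≈ 97.50°.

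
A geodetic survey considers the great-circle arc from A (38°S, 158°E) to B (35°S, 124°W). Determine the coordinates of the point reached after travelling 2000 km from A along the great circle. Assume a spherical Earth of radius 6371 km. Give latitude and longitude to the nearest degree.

From cos δ = sin φ₁ sin φ₂ + cos φ₁ cos φ₂ cos Δλ, the central angle is δ ≈ 1.062 rad (60.8°). The total great-circle distance is δ·R ≈ 1.062 × 6371 ≈ 6764 km, so the target fraction is f = 2000/6764 ≈ 0.296.
Interpolate at f ≈ 0.296 with slerp weights a = sin((1−f)δ)/sin δ ≈ 0.779, b = sin(fδ)/sin δ ≈ 0.354.
p = a·p₁ + b·p₂ ≈ (-0.731, -0.010, -0.682); φ = arcsin(p_z) ≈ -43.02°, λ = atan2(p_y, p_x) ≈ -179.20°.

≈ (43°S, 179°W)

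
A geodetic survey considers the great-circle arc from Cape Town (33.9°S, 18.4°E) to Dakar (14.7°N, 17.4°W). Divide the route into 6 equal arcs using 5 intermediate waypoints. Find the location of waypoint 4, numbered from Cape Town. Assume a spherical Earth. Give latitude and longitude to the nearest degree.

≈ (2°S, 6°W)

Convert each endpoint to a unit vector on the sphere (x = cos φ cos λ, y = cos φ sin λ, z = sin φ).
The central angle between the endpoints is δ = arccos(p₁·p₂) ≈ 1.036 rad (59.4°).
Interpolate at f = 4/6 with slerp weights a = sin((1−f)δ)/sin δ ≈ 0.393, b = sin(fδ)/sin δ ≈ 0.740.
p = a·p₁ + b·p₂ ≈ (0.993, -0.111, -0.032); φ = arcsin(p_z) ≈ -1.81°, λ = atan2(p_y, p_x) ≈ -6.38°.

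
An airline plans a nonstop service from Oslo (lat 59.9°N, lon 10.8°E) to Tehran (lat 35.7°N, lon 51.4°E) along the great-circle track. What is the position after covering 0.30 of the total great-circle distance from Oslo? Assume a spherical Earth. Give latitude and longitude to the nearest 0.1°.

Write both endpoints as unit vectors p₁, p₂ with components (cos φ cos λ, cos φ sin λ, sin φ).
The central angle between the endpoints is δ = arccos(p₁·p₂) ≈ 0.620 rad (35.5°).
Interpolate at f = 0.30 with slerp weights a = sin((1−f)δ)/sin δ ≈ 0.724, b = sin(fδ)/sin δ ≈ 0.318.
p = a·p₁ + b·p₂ ≈ (0.518, 0.270, 0.812); φ = arcsin(p_z) ≈ 54.27°, λ = atan2(p_y, p_x) ≈ 27.54°.

≈ lat 54.3°N, lon 27.5°E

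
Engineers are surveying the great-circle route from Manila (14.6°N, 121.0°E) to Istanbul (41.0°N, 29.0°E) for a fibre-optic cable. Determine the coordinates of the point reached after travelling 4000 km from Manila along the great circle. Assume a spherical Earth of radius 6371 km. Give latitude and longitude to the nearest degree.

≈ (35°N, 88°E)

Write both endpoints as unit vectors p₁, p₂ with components (cos φ cos λ, cos φ sin λ, sin φ).
The central angle between the endpoints is δ = arccos(p₁·p₂) ≈ 1.430 rad (82.0°). The total great-circle distance is δ·R ≈ 1.430 × 6371 ≈ 9113 km, so the target fraction is f = 4000/9113 ≈ 0.439.
Interpolate at f ≈ 0.439 with slerp weights a = sin((1−f)δ)/sin δ ≈ 0.726, b = sin(fδ)/sin δ ≈ 0.593.
p = a·p₁ + b·p₂ ≈ (0.030, 0.820, 0.572); φ = arcsin(p_z) ≈ 34.91°, λ = atan2(p_y, p_x) ≈ 87.93°.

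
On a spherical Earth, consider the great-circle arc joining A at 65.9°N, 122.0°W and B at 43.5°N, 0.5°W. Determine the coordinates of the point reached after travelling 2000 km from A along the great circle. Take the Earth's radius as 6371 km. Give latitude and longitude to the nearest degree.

≈ 73°N, 73°W

The haversine formula gives a central angle δ ≈ 1.077 rad (61.7°) between the endpoints. The total great-circle distance is δ·R ≈ 1.077 × 6371 ≈ 6864 km, so the target fraction is f = 2000/6864 ≈ 0.291.
Interpolate at f ≈ 0.291 with slerp weights a = sin((1−f)δ)/sin δ ≈ 0.785, b = sin(fδ)/sin δ ≈ 0.351.
p = a·p₁ + b·p₂ ≈ (0.084, -0.274, 0.958); φ = arcsin(p_z) ≈ 73.33°, λ = atan2(p_y, p_x) ≈ -72.88°.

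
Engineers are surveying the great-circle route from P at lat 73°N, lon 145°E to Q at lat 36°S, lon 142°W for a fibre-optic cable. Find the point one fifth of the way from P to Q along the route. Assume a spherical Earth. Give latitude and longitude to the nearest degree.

≈ lat 55°N, lon 176°W

Convert each endpoint to a unit vector on the sphere (x = cos φ cos λ, y = cos φ sin λ, z = sin φ).
The central angle between the endpoints is δ = arccos(p₁·p₂) ≈ 2.086 rad (119.5°).
Interpolate at f = 1/5 with slerp weights a = sin((1−f)δ)/sin δ ≈ 1.144, b = sin(fδ)/sin δ ≈ 0.466.
p = a·p₁ + b·p₂ ≈ (-0.571, -0.040, 0.820); φ = arcsin(p_z) ≈ 55.09°, λ = atan2(p_y, p_x) ≈ -175.97°.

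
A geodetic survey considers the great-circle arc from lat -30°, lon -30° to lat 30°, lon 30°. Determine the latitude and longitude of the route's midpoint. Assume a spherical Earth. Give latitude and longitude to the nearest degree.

Write both endpoints as unit vectors p₁, p₂ with components (cos φ cos λ, cos φ sin λ, sin φ).
The central angle between the endpoints is δ = arccos(p₁·p₂) ≈ 1.445 rad (82.8°).
Interpolate at f = 1/2 with slerp weights a = sin((1−f)δ)/sin δ ≈ 0.667, b = sin(fδ)/sin δ ≈ 0.667.
p = a·p₁ + b·p₂ ≈ (1.000, 0.000, 0.000); φ = arcsin(p_z) ≈ 0.00°, λ = atan2(p_y, p_x) ≈ 0.00°.

≈ lat 0°, lon 0°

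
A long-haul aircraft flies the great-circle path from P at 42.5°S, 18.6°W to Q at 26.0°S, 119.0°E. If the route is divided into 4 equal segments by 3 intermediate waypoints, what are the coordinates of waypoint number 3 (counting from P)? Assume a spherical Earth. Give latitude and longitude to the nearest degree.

≈ 47°S, 101°E

Convert each endpoint to a unit vector on the sphere (x = cos φ cos λ, y = cos φ sin λ, z = sin φ).
The central angle between the endpoints is δ = arccos(p₁·p₂) ≈ 1.765 rad (101.1°).
Interpolate at f = 3/4 with slerp weights a = sin((1−f)δ)/sin δ ≈ 0.435, b = sin(fδ)/sin δ ≈ 0.988.
p = a·p₁ + b·p₂ ≈ (-0.126, 0.675, -0.727); φ = arcsin(p_z) ≈ -46.66°, λ = atan2(p_y, p_x) ≈ 100.62°.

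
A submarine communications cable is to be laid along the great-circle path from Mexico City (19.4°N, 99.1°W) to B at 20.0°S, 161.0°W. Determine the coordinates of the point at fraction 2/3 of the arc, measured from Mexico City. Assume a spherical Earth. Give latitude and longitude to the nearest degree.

≈ 7°S, 140°W

Write both endpoints as unit vectors p₁, p₂ with components (cos φ cos λ, cos φ sin λ, sin φ).
The central angle between the endpoints is δ = arccos(p₁·p₂) ≈ 1.262 rad (72.3°).
Interpolate at f = 2/3 with slerp weights a = sin((1−f)δ)/sin δ ≈ 0.429, b = sin(fδ)/sin δ ≈ 0.783.
p = a·p₁ + b·p₂ ≈ (-0.759, -0.639, -0.125); φ = arcsin(p_z) ≈ -7.20°, λ = atan2(p_y, p_x) ≈ -139.93°.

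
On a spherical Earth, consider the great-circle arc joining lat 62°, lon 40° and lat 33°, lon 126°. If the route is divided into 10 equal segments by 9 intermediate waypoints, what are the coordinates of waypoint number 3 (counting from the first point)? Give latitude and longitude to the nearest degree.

The haversine formula gives a central angle δ ≈ 1.038 rad (59.4°) between the endpoints.
Interpolate at f = 3/10 with slerp weights a = sin((1−f)δ)/sin δ ≈ 0.771, b = sin(fδ)/sin δ ≈ 0.356.
p = a·p₁ + b·p₂ ≈ (0.102, 0.474, 0.875); φ = arcsin(p_z) ≈ 61.00°, λ = atan2(p_y, p_x) ≈ 77.85°.

≈ lat 61°, lon 78°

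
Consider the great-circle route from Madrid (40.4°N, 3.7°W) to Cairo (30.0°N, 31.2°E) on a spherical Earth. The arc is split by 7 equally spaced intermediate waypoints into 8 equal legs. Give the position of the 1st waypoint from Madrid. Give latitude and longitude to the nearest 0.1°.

≈ 39.7°N, 1.1°E

Write both endpoints as unit vectors p₁, p₂ with components (cos φ cos λ, cos φ sin λ, sin φ).
The central angle between the endpoints is δ = arccos(p₁·p₂) ≈ 0.526 rad (30.1°).
Interpolate at f = 1/8 with slerp weights a = sin((1−f)δ)/sin δ ≈ 0.885, b = sin(fδ)/sin δ ≈ 0.131.
p = a·p₁ + b·p₂ ≈ (0.769, 0.015, 0.639); φ = arcsin(p_z) ≈ 39.70°, λ = atan2(p_y, p_x) ≈ 1.13°.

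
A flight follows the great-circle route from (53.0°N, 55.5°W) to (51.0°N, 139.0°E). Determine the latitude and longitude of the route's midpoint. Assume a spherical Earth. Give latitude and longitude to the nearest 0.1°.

From cos δ = sin φ₁ sin φ₂ + cos φ₁ cos φ₂ cos Δλ, the central angle is δ ≈ 1.314 rad (75.3°).
Interpolate at f = 1/2 with slerp weights a = sin((1−f)δ)/sin δ ≈ 0.631, b = sin(fδ)/sin δ ≈ 0.631.
p = a·p₁ + b·p₂ ≈ (-0.085, -0.052, 0.995); φ = arcsin(p_z) ≈ 84.28°, λ = atan2(p_y, p_x) ≈ -148.21°.

≈ (84.3°N, 148.2°W)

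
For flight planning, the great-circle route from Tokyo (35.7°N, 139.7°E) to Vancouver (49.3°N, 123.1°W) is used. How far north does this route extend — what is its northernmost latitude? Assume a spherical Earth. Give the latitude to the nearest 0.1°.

The great circle lies in the plane with unit normal n̂ = (p₁ × p₂)/|p₁ × p₂|.
Here n̂_z ≈ +0.567; the vertex latitude is φ_max = arccos|n̂_z| ≈ 55.5°.

≈ 55.5°N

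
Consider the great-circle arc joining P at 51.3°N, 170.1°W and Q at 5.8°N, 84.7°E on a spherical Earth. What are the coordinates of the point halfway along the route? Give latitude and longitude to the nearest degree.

The haversine formula gives a central angle δ ≈ 1.655 rad (94.8°) between the endpoints.
Interpolate at f = 1/2 with slerp weights a = sin((1−f)δ)/sin δ ≈ 0.739, b = sin(fδ)/sin δ ≈ 0.739.
p = a·p₁ + b·p₂ ≈ (-0.387, 0.653, 0.651); φ = arcsin(p_z) ≈ 40.64°, λ = atan2(p_y, p_x) ≈ 120.68°.

≈ 41°N, 121°E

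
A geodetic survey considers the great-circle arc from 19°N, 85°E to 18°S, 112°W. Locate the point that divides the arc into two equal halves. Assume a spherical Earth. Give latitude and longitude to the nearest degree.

From cos δ = sin φ₁ sin φ₂ + cos φ₁ cos φ₂ cos Δλ, the central angle is δ ≈ 2.860 rad (163.9°).
Interpolate at f = 1/2 with slerp weights a = sin((1−f)δ)/sin δ ≈ 3.560, b = sin(fδ)/sin δ ≈ 3.560.
p = a·p₁ + b·p₂ ≈ (-0.975, 0.214, 0.059); φ = arcsin(p_z) ≈ 3.38°, λ = atan2(p_y, p_x) ≈ 167.62°.

≈ 3°N, 168°E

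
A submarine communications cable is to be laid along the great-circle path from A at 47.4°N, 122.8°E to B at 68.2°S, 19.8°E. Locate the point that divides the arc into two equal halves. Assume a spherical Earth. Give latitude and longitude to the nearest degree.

From cos δ = sin φ₁ sin φ₂ + cos φ₁ cos φ₂ cos Δλ, the central angle is δ ≈ 2.404 rad (137.7°).
Interpolate at f = 1/2 with slerp weights a = sin((1−f)δ)/sin δ ≈ 1.387, b = sin(fδ)/sin δ ≈ 1.387.
p = a·p₁ + b·p₂ ≈ (-0.024, 0.963, -0.267); φ = arcsin(p_z) ≈ -15.47°, λ = atan2(p_y, p_x) ≈ 91.42°.

≈ 15°S, 91°E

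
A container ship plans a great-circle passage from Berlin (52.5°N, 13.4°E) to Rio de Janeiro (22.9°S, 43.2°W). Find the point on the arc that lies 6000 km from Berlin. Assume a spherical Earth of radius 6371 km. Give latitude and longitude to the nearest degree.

≈ (9°N, 26°W)

Write both endpoints as unit vectors p₁, p₂ with components (cos φ cos λ, cos φ sin λ, sin φ).
The central angle between the endpoints is δ = arccos(p₁·p₂) ≈ 1.571 rad (90.0°). The total great-circle distance is δ·R ≈ 1.571 × 6371 ≈ 10008 km, so the target fraction is f = 6000/10008 ≈ 0.600.
Interpolate at f ≈ 0.600 with slerp weights a = sin((1−f)δ)/sin δ ≈ 0.588, b = sin(fδ)/sin δ ≈ 0.809.
p = a·p₁ + b·p₂ ≈ (0.891, -0.427, 0.152); φ = arcsin(p_z) ≈ 8.75°, λ = atan2(p_y, p_x) ≈ -25.59°.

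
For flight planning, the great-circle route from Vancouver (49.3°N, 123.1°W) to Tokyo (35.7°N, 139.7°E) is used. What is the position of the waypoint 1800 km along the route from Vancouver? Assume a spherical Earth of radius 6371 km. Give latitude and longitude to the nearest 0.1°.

Convert each endpoint to a unit vector on the sphere (x = cos φ cos λ, y = cos φ sin λ, z = sin φ).
The central angle between the endpoints is δ = arccos(p₁·p₂) ≈ 1.185 rad (67.9°). The total great-circle distance is δ·R ≈ 1.185 × 6371 ≈ 7551 km, so the target fraction is f = 1800/7551 ≈ 0.238.
Interpolate at f ≈ 0.238 with slerp weights a = sin((1−f)δ)/sin δ ≈ 0.847, b = sin(fδ)/sin δ ≈ 0.301.
p = a·p₁ + b·p₂ ≈ (-0.488, -0.305, 0.818); φ = arcsin(p_z) ≈ 54.87°, λ = atan2(p_y, p_x) ≈ -148.02°.

≈ (54.9°N, 148.0°W)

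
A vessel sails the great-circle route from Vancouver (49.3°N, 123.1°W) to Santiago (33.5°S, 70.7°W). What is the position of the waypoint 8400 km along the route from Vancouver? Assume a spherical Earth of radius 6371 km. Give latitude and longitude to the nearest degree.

≈ (16°S, 81°W)

Write both endpoints as unit vectors p₁, p₂ with components (cos φ cos λ, cos φ sin λ, sin φ).
The central angle between the endpoints is δ = arccos(p₁·p₂) ≈ 1.658 rad (95.0°). The total great-circle distance is δ·R ≈ 1.658 × 6371 ≈ 10560 km, so the target fraction is f = 8400/10560 ≈ 0.795.
Interpolate at f ≈ 0.795 with slerp weights a = sin((1−f)δ)/sin δ ≈ 0.334, b = sin(fδ)/sin δ ≈ 0.972.
p = a·p₁ + b·p₂ ≈ (0.149, -0.947, -0.283); φ = arcsin(p_z) ≈ -16.46°, λ = atan2(p_y, p_x) ≈ -81.06°.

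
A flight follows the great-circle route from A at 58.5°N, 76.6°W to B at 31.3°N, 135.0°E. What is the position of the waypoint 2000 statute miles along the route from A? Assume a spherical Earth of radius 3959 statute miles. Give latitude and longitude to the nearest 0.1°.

Convert each endpoint to a unit vector on the sphere (x = cos φ cos λ, y = cos φ sin λ, z = sin φ).
The central angle between the endpoints is δ = arccos(p₁·p₂) ≈ 1.508 rad (86.4°). The total great-circle distance is δ·R ≈ 1.508 × 3959 ≈ 5970 mi, so the target fraction is f = 2000/5970 ≈ 0.335.
Interpolate at f ≈ 0.335 with slerp weights a = sin((1−f)δ)/sin δ ≈ 0.845, b = sin(fδ)/sin δ ≈ 0.485.
p = a·p₁ + b·p₂ ≈ (-0.191, -0.136, 0.972); φ = arcsin(p_z) ≈ 76.44°, λ = atan2(p_y, p_x) ≈ -144.44°.

≈ 76.4°N, 144.4°W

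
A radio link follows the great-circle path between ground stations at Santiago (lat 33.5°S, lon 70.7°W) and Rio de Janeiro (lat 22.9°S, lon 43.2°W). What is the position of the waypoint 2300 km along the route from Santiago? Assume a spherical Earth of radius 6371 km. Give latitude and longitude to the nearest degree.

≈ lat 26°S, lon 49°W

The haversine formula gives a central angle δ ≈ 0.460 rad (26.3°) between the endpoints. The total great-circle distance is δ·R ≈ 0.460 × 6371 ≈ 2929 km, so the target fraction is f = 2300/2929 ≈ 0.785.
Interpolate at f ≈ 0.785 with slerp weights a = sin((1−f)δ)/sin δ ≈ 0.222, b = sin(fδ)/sin δ ≈ 0.796.
p = a·p₁ + b·p₂ ≈ (0.596, -0.677, -0.432); φ = arcsin(p_z) ≈ -25.62°, λ = atan2(p_y, p_x) ≈ -48.65°.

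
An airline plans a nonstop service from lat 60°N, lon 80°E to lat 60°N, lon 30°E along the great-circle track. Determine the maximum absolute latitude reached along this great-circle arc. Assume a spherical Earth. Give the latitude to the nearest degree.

The great circle lies in the plane with unit normal n̂ = (p₁ × p₂)/|p₁ × p₂|.
Here n̂_z ≈ -0.464; the vertex latitude is φ_max = arccos|n̂_z| ≈ 62.4°.

≈ 62°N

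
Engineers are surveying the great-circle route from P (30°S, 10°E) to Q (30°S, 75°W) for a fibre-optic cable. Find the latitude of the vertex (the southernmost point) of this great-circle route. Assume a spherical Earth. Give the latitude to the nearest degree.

≈ 38°S

The great circle lies in the plane with unit normal n̂ = (p₁ × p₂)/|p₁ × p₂|.
Here n̂_z ≈ -0.787; the vertex latitude is φ_max = arccos|n̂_z| ≈ 38.1°.
Check via Clairaut: cos φ_max = |cos φ₁| · sin C = cos(30.0°)·sin(114.6°) ≈ 0.787, again giving ≈ 38.1°.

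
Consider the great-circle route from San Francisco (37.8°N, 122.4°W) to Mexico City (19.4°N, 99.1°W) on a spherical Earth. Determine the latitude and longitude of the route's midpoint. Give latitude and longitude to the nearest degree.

Convert each endpoint to a unit vector on the sphere (x = cos φ cos λ, y = cos φ sin λ, z = sin φ).
The central angle between the endpoints is δ = arccos(p₁·p₂) ≈ 0.478 rad (27.4°).
Interpolate at f = 1/2 with slerp weights a = sin((1−f)δ)/sin δ ≈ 0.515, b = sin(fδ)/sin δ ≈ 0.515.
p = a·p₁ + b·p₂ ≈ (-0.295, -0.823, 0.486); φ = arcsin(p_z) ≈ 29.10°, λ = atan2(p_y, p_x) ≈ -109.71°.

≈ 29°N, 110°W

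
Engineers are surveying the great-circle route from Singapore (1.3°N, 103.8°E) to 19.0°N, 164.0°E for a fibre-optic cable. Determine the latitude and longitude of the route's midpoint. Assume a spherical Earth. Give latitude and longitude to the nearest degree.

Write both endpoints as unit vectors p₁, p₂ with components (cos φ cos λ, cos φ sin λ, sin φ).
The central angle between the endpoints is δ = arccos(p₁·p₂) ≈ 1.073 rad (61.5°).
Interpolate at f = 1/2 with slerp weights a = sin((1−f)δ)/sin δ ≈ 0.582, b = sin(fδ)/sin δ ≈ 0.582.
p = a·p₁ + b·p₂ ≈ (-0.668, 0.716, 0.203); φ = arcsin(p_z) ≈ 11.69°, λ = atan2(p_y, p_x) ≈ 132.97°.

≈ 12°N, 133°E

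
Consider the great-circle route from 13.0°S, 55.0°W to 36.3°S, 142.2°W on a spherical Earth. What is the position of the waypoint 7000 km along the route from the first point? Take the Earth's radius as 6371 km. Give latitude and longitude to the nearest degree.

≈ 37°S, 121°W

Convert each endpoint to a unit vector on the sphere (x = cos φ cos λ, y = cos φ sin λ, z = sin φ).
The central angle between the endpoints is δ = arccos(p₁·p₂) ≈ 1.398 rad (80.1°). The total great-circle distance is δ·R ≈ 1.398 × 6371 ≈ 8909 km, so the target fraction is f = 7000/8909 ≈ 0.786.
Interpolate at f ≈ 0.786 with slerp weights a = sin((1−f)δ)/sin δ ≈ 0.300, b = sin(fδ)/sin δ ≈ 0.904.
p = a·p₁ + b·p₂ ≈ (-0.408, -0.686, -0.603); φ = arcsin(p_z) ≈ -37.06°, λ = atan2(p_y, p_x) ≈ -120.77°.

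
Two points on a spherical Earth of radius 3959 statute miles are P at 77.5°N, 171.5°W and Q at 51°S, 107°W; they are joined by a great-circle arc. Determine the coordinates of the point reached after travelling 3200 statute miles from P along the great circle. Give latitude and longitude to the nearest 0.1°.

≈ 35.4°N, 126.6°W

Write both endpoints as unit vectors p₁, p₂ with components (cos φ cos λ, cos φ sin λ, sin φ).
The central angle between the endpoints is δ = arccos(p₁·p₂) ≈ 2.346 rad (134.4°). The total great-circle distance is δ·R ≈ 2.346 × 3959 ≈ 9289 mi, so the target fraction is f = 3200/9289 ≈ 0.344.
Interpolate at f ≈ 0.344 with slerp weights a = sin((1−f)δ)/sin δ ≈ 1.400, b = sin(fδ)/sin δ ≈ 1.013.
p = a·p₁ + b·p₂ ≈ (-0.486, -0.654, 0.580); φ = arcsin(p_z) ≈ 35.42°, λ = atan2(p_y, p_x) ≈ -126.60°.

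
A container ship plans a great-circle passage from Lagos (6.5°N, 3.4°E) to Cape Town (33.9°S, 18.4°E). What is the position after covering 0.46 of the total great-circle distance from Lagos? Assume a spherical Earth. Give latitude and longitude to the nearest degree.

≈ (12°S, 10°E)

From cos δ = sin φ₁ sin φ₂ + cos φ₁ cos φ₂ cos Δλ, the central angle is δ ≈ 0.747 rad (42.8°).
Interpolate at f = 0.46 with slerp weights a = sin((1−f)δ)/sin δ ≈ 0.578, b = sin(fδ)/sin δ ≈ 0.496.
p = a·p₁ + b·p₂ ≈ (0.964, 0.164, -0.211); φ = arcsin(p_z) ≈ -12.19°, λ = atan2(p_y, p_x) ≈ 9.66°.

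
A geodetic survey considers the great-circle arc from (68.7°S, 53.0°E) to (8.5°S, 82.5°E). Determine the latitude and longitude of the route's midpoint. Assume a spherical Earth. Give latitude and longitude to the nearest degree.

≈ (39°S, 75°E)

The haversine formula gives a central angle δ ≈ 1.104 rad (63.2°) between the endpoints.
Interpolate at f = 1/2 with slerp weights a = sin((1−f)δ)/sin δ ≈ 0.587, b = sin(fδ)/sin δ ≈ 0.587.
p = a·p₁ + b·p₂ ≈ (0.204, 0.746, -0.634); φ = arcsin(p_z) ≈ -39.33°, λ = atan2(p_y, p_x) ≈ 74.70°.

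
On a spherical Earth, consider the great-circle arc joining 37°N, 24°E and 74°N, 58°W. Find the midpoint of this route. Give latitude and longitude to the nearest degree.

The haversine formula gives a central angle δ ≈ 0.916 rad (52.5°) between the endpoints.
Interpolate at f = 1/2 with slerp weights a = sin((1−f)δ)/sin δ ≈ 0.557, b = sin(fδ)/sin δ ≈ 0.557.
p = a·p₁ + b·p₂ ≈ (0.488, 0.051, 0.871); φ = arcsin(p_z) ≈ 60.61°, λ = atan2(p_y, p_x) ≈ 5.94°.

≈ 61°N, 6°E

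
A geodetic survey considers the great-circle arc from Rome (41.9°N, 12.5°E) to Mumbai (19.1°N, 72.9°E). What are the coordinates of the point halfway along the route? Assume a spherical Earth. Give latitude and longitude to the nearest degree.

≈ (34°N, 47°E)

Write both endpoints as unit vectors p₁, p₂ with components (cos φ cos λ, cos φ sin λ, sin φ).
The central angle between the endpoints is δ = arccos(p₁·p₂) ≈ 0.969 rad (55.5°).
Interpolate at f = 1/2 with slerp weights a = sin((1−f)δ)/sin δ ≈ 0.565, b = sin(fδ)/sin δ ≈ 0.565.
p = a·p₁ + b·p₂ ≈ (0.568, 0.601, 0.562); φ = arcsin(p_z) ≈ 34.21°, λ = atan2(p_y, p_x) ≈ 46.65°.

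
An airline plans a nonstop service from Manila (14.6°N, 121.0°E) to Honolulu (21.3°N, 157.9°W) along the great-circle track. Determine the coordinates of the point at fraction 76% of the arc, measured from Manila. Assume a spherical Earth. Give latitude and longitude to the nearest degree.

≈ (24°N, 178°W)

Convert each endpoint to a unit vector on the sphere (x = cos φ cos λ, y = cos φ sin λ, z = sin φ).
The central angle between the endpoints is δ = arccos(p₁·p₂) ≈ 1.338 rad (76.6°).
Interpolate at f = 0.76 with slerp weights a = sin((1−f)δ)/sin δ ≈ 0.324, b = sin(fδ)/sin δ ≈ 0.874.
p = a·p₁ + b·p₂ ≈ (-0.916, -0.037, 0.399); φ = arcsin(p_z) ≈ 23.53°, λ = atan2(p_y, p_x) ≈ -177.67°.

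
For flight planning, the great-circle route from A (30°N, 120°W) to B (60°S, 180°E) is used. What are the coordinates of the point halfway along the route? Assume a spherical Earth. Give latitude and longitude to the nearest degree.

≈ (17°S, 141°W)

Convert each endpoint to a unit vector on the sphere (x = cos φ cos λ, y = cos φ sin λ, z = sin φ).
The central angle between the endpoints is δ = arccos(p₁·p₂) ≈ 1.789 rad (102.5°).
Interpolate at f = 1/2 with slerp weights a = sin((1−f)δ)/sin δ ≈ 0.799, b = sin(fδ)/sin δ ≈ 0.799.
p = a·p₁ + b·p₂ ≈ (-0.745, -0.599, -0.292); φ = arcsin(p_z) ≈ -17.00°, λ = atan2(p_y, p_x) ≈ -141.21°.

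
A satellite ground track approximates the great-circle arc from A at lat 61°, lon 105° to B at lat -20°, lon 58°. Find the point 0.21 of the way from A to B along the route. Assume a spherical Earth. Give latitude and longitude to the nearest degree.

≈ lat 46°, lon 87°

Write both endpoints as unit vectors p₁, p₂ with components (cos φ cos λ, cos φ sin λ, sin φ).
The central angle between the endpoints is δ = arccos(p₁·p₂) ≈ 1.559 rad (89.3°).
Interpolate at f = 0.21 with slerp weights a = sin((1−f)δ)/sin δ ≈ 0.943, b = sin(fδ)/sin δ ≈ 0.322.
p = a·p₁ + b·p₂ ≈ (0.042, 0.698, 0.715); φ = arcsin(p_z) ≈ 45.63°, λ = atan2(p_y, p_x) ≈ 86.57°.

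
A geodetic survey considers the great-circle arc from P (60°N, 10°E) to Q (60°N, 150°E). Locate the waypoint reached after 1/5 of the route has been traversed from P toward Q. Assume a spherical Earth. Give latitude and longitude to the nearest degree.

Write both endpoints as unit vectors p₁, p₂ with components (cos φ cos λ, cos φ sin λ, sin φ).
The central angle between the endpoints is δ = arccos(p₁·p₂) ≈ 0.978 rad (56.0°).
Interpolate at f = 1/5 with slerp weights a = sin((1−f)δ)/sin δ ≈ 0.850, b = sin(fδ)/sin δ ≈ 0.234.
p = a·p₁ + b·p₂ ≈ (0.317, 0.132, 0.939); φ = arcsin(p_z) ≈ 69.90°, λ = atan2(p_y, p_x) ≈ 22.66°.

≈ (70°N, 23°E)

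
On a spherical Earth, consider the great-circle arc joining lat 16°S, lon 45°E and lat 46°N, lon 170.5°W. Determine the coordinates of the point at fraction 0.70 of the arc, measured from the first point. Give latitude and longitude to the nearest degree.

≈ lat 53°N, lon 125°E

From cos δ = sin φ₁ sin φ₂ + cos φ₁ cos φ₂ cos Δλ, the central angle is δ ≈ 2.407 rad (137.9°).
Interpolate at f = 0.70 with slerp weights a = sin((1−f)δ)/sin δ ≈ 0.986, b = sin(fδ)/sin δ ≈ 1.482.
p = a·p₁ + b·p₂ ≈ (-0.345, 0.500, 0.794); φ = arcsin(p_z) ≈ 52.58°, λ = atan2(p_y, p_x) ≈ 124.62°.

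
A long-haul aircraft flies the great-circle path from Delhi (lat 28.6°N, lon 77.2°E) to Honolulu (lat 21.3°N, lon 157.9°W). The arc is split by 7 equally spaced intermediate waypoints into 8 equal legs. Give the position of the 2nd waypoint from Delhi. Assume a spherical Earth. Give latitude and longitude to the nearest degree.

Convert each endpoint to a unit vector on the sphere (x = cos φ cos λ, y = cos φ sin λ, z = sin φ).
The central angle between the endpoints is δ = arccos(p₁·p₂) ≈ 1.869 rad (107.1°).
Interpolate at f = 2/8 with slerp weights a = sin((1−f)δ)/sin δ ≈ 1.031, b = sin(fδ)/sin δ ≈ 0.471.
p = a·p₁ + b·p₂ ≈ (-0.206, 0.718, 0.665); φ = arcsin(p_z) ≈ 41.68°, λ = atan2(p_y, p_x) ≈ 106.03°.

≈ lat 42°N, lon 106°E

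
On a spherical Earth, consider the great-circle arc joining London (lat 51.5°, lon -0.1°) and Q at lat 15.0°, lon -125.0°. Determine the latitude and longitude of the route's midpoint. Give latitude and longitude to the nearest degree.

≈ lat 53°, lon -85°

Write both endpoints as unit vectors p₁, p₂ with components (cos φ cos λ, cos φ sin λ, sin φ).
The central angle between the endpoints is δ = arccos(p₁·p₂) ≈ 1.713 rad (98.1°).
Interpolate at f = 1/2 with slerp weights a = sin((1−f)δ)/sin δ ≈ 0.763, b = sin(fδ)/sin δ ≈ 0.763.
p = a·p₁ + b·p₂ ≈ (0.052, -0.605, 0.795); φ = arcsin(p_z) ≈ 52.63°, λ = atan2(p_y, p_x) ≈ -85.06°.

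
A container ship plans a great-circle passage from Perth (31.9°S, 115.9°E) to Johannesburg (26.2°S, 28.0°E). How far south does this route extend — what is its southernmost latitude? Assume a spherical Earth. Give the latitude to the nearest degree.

≈ 38°S

The great circle lies in the plane with unit normal n̂ = (p₁ × p₂)/|p₁ × p₂|.
Here n̂_z ≈ -0.789; the vertex latitude is φ_max = arccos|n̂_z| ≈ 37.9°.
Check via Clairaut: cos φ_max = |cos φ₁| · sin C = cos(31.9°)·sin(111.7°) ≈ 0.789, again giving ≈ 37.9°.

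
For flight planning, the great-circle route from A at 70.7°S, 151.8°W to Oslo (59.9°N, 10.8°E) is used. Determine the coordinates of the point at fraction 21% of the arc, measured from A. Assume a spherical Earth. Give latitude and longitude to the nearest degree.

Convert each endpoint to a unit vector on the sphere (x = cos φ cos λ, y = cos φ sin λ, z = sin φ).
The central angle between the endpoints is δ = arccos(p₁·p₂) ≈ 2.916 rad (167.1°).
Interpolate at f = 0.21 with slerp weights a = sin((1−f)δ)/sin δ ≈ 3.325, b = sin(fδ)/sin δ ≈ 2.572.
p = a·p₁ + b·p₂ ≈ (0.298, -0.278, -0.913); φ = arcsin(p_z) ≈ -65.95°, λ = atan2(p_y, p_x) ≈ -42.93°.

≈ 66°S, 43°W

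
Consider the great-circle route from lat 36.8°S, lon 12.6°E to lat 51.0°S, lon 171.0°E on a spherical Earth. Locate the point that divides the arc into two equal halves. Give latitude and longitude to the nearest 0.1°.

≈ lat 77.0°S, lon 59.7°E

Convert each endpoint to a unit vector on the sphere (x = cos φ cos λ, y = cos φ sin λ, z = sin φ).
The central angle between the endpoints is δ = arccos(p₁·p₂) ≈ 1.574 rad (90.2°).
Interpolate at f = 1/2 with slerp weights a = sin((1−f)δ)/sin δ ≈ 0.708, b = sin(fδ)/sin δ ≈ 0.708.
p = a·p₁ + b·p₂ ≈ (0.113, 0.193, -0.975); φ = arcsin(p_z) ≈ -77.05°, λ = atan2(p_y, p_x) ≈ 59.66°.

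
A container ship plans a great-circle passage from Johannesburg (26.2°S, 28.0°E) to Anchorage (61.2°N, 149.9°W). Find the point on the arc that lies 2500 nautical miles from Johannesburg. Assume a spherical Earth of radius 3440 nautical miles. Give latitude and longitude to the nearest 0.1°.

Convert each endpoint to a unit vector on the sphere (x = cos φ cos λ, y = cos φ sin λ, z = sin φ).
The central angle between the endpoints is δ = arccos(p₁·p₂) ≈ 2.530 rad (145.0°). The total great-circle distance is δ·R ≈ 2.530 × 3440 ≈ 8704 nmi, so the target fraction is f = 2500/8704 ≈ 0.287.
Interpolate at f ≈ 0.287 with slerp weights a = sin((1−f)δ)/sin δ ≈ 1.695, b = sin(fδ)/sin δ ≈ 1.158.
p = a·p₁ + b·p₂ ≈ (0.861, 0.434, 0.266); φ = arcsin(p_z) ≈ 15.42°, λ = atan2(p_y, p_x) ≈ 26.79°.

≈ 15.4°N, 26.8°E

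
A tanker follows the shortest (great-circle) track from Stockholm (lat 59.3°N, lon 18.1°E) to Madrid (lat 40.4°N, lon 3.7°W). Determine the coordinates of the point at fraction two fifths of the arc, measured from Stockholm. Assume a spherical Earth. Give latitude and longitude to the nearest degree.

From cos δ = sin φ₁ sin φ₂ + cos φ₁ cos φ₂ cos Δλ, the central angle is δ ≈ 0.407 rad (23.3°).
Interpolate at f = 2/5 with slerp weights a = sin((1−f)δ)/sin δ ≈ 0.611, b = sin(fδ)/sin δ ≈ 0.409.
p = a·p₁ + b·p₂ ≈ (0.608, 0.077, 0.791); φ = arcsin(p_z) ≈ 52.24°, λ = atan2(p_y, p_x) ≈ 7.20°.

≈ lat 52°N, lon 7°E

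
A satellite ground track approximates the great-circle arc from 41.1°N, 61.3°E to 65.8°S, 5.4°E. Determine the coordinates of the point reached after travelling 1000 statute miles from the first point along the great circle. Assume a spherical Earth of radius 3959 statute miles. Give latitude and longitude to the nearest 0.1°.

Convert each endpoint to a unit vector on the sphere (x = cos φ cos λ, y = cos φ sin λ, z = sin φ).
The central angle between the endpoints is δ = arccos(p₁·p₂) ≈ 2.011 rad (115.2°). The total great-circle distance is δ·R ≈ 2.011 × 3959 ≈ 7963 mi, so the target fraction is f = 1000/7963 ≈ 0.126.
Interpolate at f ≈ 0.126 with slerp weights a = sin((1−f)δ)/sin δ ≈ 1.086, b = sin(fδ)/sin δ ≈ 0.276.
p = a·p₁ + b·p₂ ≈ (0.506, 0.729, 0.462); φ = arcsin(p_z) ≈ 27.51°, λ = atan2(p_y, p_x) ≈ 55.23°.

≈ 27.5°N, 55.2°E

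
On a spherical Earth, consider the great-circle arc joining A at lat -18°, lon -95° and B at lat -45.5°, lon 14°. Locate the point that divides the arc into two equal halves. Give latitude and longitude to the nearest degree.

≈ lat -46°, lon -52°

From cos δ = sin φ₁ sin φ₂ + cos φ₁ cos φ₂ cos Δλ, the central angle is δ ≈ 1.567 rad (89.8°).
Interpolate at f = 1/2 with slerp weights a = sin((1−f)δ)/sin δ ≈ 0.706, b = sin(fδ)/sin δ ≈ 0.706.
p = a·p₁ + b·p₂ ≈ (0.422, -0.549, -0.722); φ = arcsin(p_z) ≈ -46.19°, λ = atan2(p_y, p_x) ≈ -52.49°.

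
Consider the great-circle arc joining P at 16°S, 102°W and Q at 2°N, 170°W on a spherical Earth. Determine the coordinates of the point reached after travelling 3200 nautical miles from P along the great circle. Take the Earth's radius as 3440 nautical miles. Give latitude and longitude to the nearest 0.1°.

≈ 3.0°S, 154.6°W

Convert each endpoint to a unit vector on the sphere (x = cos φ cos λ, y = cos φ sin λ, z = sin φ).
The central angle between the endpoints is δ = arccos(p₁·p₂) ≈ 1.213 rad (69.5°). The total great-circle distance is δ·R ≈ 1.213 × 3440 ≈ 4173 nmi, so the target fraction is f = 3200/4173 ≈ 0.767.
Interpolate at f ≈ 0.767 with slerp weights a = sin((1−f)δ)/sin δ ≈ 0.298, b = sin(fδ)/sin δ ≈ 0.856.
p = a·p₁ + b·p₂ ≈ (-0.902, -0.429, -0.052); φ = arcsin(p_z) ≈ -2.99°, λ = atan2(p_y, p_x) ≈ -154.58°.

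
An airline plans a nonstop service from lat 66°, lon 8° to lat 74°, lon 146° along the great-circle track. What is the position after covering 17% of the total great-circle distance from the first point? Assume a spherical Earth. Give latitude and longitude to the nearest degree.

From cos δ = sin φ₁ sin φ₂ + cos φ₁ cos φ₂ cos Δλ, the central angle is δ ≈ 0.652 rad (37.4°).
Interpolate at f = 0.17 with slerp weights a = sin((1−f)δ)/sin δ ≈ 0.849, b = sin(fδ)/sin δ ≈ 0.182.
p = a·p₁ + b·p₂ ≈ (0.300, 0.076, 0.951); φ = arcsin(p_z) ≈ 71.95°, λ = atan2(p_y, p_x) ≈ 14.23°.

≈ lat 72°, lon 14°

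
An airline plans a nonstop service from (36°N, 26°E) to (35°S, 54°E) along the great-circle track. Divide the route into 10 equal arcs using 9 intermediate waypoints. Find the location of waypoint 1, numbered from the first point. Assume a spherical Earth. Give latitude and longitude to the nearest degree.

The haversine formula gives a central angle δ ≈ 1.320 rad (75.6°) between the endpoints.
Interpolate at f = 1/10 with slerp weights a = sin((1−f)δ)/sin δ ≈ 0.958, b = sin(fδ)/sin δ ≈ 0.136.
p = a·p₁ + b·p₂ ≈ (0.762, 0.430, 0.485); φ = arcsin(p_z) ≈ 29.01°, λ = atan2(p_y, p_x) ≈ 29.43°.

≈ (29°N, 29°E)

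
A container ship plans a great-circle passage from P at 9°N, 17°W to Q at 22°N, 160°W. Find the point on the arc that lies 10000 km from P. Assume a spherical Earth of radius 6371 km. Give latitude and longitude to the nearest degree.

≈ 40°N, 115°W

The haversine formula gives a central angle δ ≈ 2.309 rad (132.3°) between the endpoints. The total great-circle distance is δ·R ≈ 2.309 × 6371 ≈ 14709 km, so the target fraction is f = 10000/14709 ≈ 0.680.
Interpolate at f ≈ 0.680 with slerp weights a = sin((1−f)δ)/sin δ ≈ 0.910, b = sin(fδ)/sin δ ≈ 1.352.
p = a·p₁ + b·p₂ ≈ (-0.318, -0.692, 0.649); φ = arcsin(p_z) ≈ 40.45°, λ = atan2(p_y, p_x) ≈ -114.67°.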